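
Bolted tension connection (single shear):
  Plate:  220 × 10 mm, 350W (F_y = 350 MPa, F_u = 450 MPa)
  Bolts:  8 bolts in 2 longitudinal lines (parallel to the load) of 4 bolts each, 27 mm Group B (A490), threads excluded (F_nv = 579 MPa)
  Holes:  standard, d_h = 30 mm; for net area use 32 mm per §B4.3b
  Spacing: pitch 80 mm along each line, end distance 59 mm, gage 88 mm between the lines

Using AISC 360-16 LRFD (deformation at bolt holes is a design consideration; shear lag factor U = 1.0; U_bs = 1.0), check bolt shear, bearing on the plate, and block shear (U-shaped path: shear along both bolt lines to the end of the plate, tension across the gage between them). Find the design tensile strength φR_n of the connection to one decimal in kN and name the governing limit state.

Bolt shear: A_b = π(27)²/4 = 572.56 mm². φR_n = 0.75 × 579 × 572.56 × 8 × 1 = 1989.1 kN.
Bearing (10 mm plate, F_u = 450 MPa): end bolts L_c = 59 − 30/2 = 44, R_n = min(1.2×44×10×450, 2.4×27×10×450) = 237.6 kN/bolt; interior L_c = 80 − 30 = 50, R_n = 270 kN/bolt. φR_n = 0.75 × (2×237.6 + 6×270) = 1571.4 kN.
Block shear: shear path 2×[59+3×80] = 2×299 mm, A_gv = 5980, A_nv = 2×(299 − 3.5×32)×10 = 3740 mm²; tension across gage: (88 − 1×32)×10 = 560 mm². R_n = min(0.6×450×3740, 0.6×350×5980) + 1.0×450×560 = min(1009.8, 1255.8) + 252 = 1261.8 kN. φR_n = 0.75 × 1261.8 = 946.4 kN.
Governing: min(1989.1, 1571.4, 946.4) = 946.4 kN → block shear.

946.4 kN (block shear governs)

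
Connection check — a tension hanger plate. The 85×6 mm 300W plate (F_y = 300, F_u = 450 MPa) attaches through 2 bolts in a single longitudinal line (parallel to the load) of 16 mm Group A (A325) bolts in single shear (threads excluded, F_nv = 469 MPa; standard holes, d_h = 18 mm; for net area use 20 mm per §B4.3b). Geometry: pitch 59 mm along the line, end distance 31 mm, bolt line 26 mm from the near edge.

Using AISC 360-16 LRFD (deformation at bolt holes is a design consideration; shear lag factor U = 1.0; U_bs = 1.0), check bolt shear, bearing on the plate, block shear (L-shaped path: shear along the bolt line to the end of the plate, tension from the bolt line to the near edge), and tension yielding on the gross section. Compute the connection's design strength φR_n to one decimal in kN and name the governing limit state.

105.3 kN (block shear governs)

Bolt shear: A_b = π(16)²/4 = 201.06 mm². φR_n = 0.75 × 469 × 201.06 × 2 × 1 = 141.4 kN.
Bearing (6 mm plate, F_u = 450 MPa): end bolts L_c = 31 − 18/2 = 22, R_n = min(1.2×22×6×450, 2.4×16×6×450) = 71.28 kN/bolt; interior L_c = 59 − 18 = 41, R_n = 103.68 kN/bolt. φR_n = 0.75 × (1×71.28 + 1×103.68) = 131.2 kN.
Block shear: shear path 1×[31+1×59] = 1×90 mm, A_gv = 540, A_nv = 1×(90 − 1.5×20)×6 = 360 mm²; tension to near edge: (26 − 0.5×20)×6 = 96 mm². R_n = min(0.6×450×360, 0.6×300×540) + 1.0×450×96 = min(97.2, 97.2) + 43.2 = 140.4 kN. φR_n = 0.75 × 140.4 = 105.3 kN.
Tension yield (gross): A_g = 85×6 = 510 mm². φR_n = 0.90 × 300 × 510 = 137.7 kN.
Governing: min(141.4, 131.2, 105.3, 137.7) = 105.3 kN → block shear.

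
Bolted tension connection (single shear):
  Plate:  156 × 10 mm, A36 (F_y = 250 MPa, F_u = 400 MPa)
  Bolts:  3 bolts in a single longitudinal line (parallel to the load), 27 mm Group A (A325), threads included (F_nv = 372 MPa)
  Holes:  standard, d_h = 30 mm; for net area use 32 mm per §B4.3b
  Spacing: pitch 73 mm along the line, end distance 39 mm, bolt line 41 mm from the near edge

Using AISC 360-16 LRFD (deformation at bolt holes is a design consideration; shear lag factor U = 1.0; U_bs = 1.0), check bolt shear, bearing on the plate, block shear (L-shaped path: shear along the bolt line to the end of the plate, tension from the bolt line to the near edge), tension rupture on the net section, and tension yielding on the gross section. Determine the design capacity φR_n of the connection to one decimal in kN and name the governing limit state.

264.0 kN (block shear governs)

Bolt shear: A_b = π(27)²/4 = 572.56 mm². φR_n = 0.75 × 372 × 572.56 × 3 × 1 = 479.2 kN.
Bearing (10 mm plate, F_u = 400 MPa): end bolts L_c = 39 − 30/2 = 24, R_n = min(1.2×24×10×400, 2.4×27×10×400) = 115.2 kN/bolt; interior L_c = 73 − 30 = 43, R_n = 206.4 kN/bolt. φR_n = 0.75 × (1×115.2 + 2×206.4) = 396.0 kN.
Block shear: shear path 1×[39+2×73] = 1×185 mm, A_gv = 1850, A_nv = 1×(185 − 2.5×32)×10 = 1050 mm²; tension to near edge: (41 − 0.5×32)×10 = 250 mm². R_n = min(0.6×400×1050, 0.6×250×1850) + 1.0×400×250 = min(252, 277.5) + 100 = 352 kN. φR_n = 0.75 × 352 = 264.0 kN.
Tension rupture (net): A_n = (156 − 1×32)×10 = 1240 mm² (U = 1.0, A_e = A_n). φR_n = 0.75 × 400 × 1240 = 372.0 kN.
Tension yield (gross): A_g = 156×10 = 1560 mm². φR_n = 0.90 × 250 × 1560 = 351.0 kN.
Governing: min(479.2, 396.0, 264.0, 372.0, 351.0) = 264.0 kN → block shear.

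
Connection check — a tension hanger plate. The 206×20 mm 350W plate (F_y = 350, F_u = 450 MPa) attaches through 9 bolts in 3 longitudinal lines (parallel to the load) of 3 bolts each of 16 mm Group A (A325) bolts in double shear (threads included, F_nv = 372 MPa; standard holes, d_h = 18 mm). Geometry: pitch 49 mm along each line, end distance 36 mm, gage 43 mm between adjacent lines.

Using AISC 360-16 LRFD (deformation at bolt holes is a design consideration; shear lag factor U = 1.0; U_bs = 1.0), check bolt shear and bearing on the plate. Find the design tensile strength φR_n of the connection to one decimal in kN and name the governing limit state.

1009.7 kN (bolt shear governs)

Bolt shear: A_b = π(16)²/4 = 201.06 mm². φR_n = 0.75 × 372 × 201.06 × 9 × 2 = 1009.7 kN.
Bearing (20 mm plate, F_u = 450 MPa): end bolts L_c = 36 − 18/2 = 27, R_n = min(1.2×27×20×450, 2.4×16×20×450) = 291.6 kN/bolt; interior L_c = 49 − 18 = 31, R_n = 334.8 kN/bolt. φR_n = 0.75 × (3×291.6 + 6×334.8) = 2162.7 kN.
Governing: min(1009.7, 2162.7) = 1009.7 kN → bolt shear.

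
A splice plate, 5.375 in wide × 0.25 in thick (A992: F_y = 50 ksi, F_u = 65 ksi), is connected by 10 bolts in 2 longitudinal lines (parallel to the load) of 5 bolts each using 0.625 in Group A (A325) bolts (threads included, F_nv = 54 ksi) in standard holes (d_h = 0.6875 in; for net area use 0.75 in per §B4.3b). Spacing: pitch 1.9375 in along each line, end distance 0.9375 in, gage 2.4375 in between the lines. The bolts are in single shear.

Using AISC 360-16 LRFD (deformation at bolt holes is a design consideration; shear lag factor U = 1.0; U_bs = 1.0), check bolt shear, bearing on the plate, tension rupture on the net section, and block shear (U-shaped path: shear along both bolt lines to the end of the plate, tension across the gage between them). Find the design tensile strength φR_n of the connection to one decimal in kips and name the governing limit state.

47.2 kips (net-section rupture governs)

Bolt shear: A_b = π(0.625)²/4 = 0.3068 in². φR_n = 0.75 × 54 × 0.3068 × 10 × 1 = 124.3 kips.
Bearing (0.25 in plate, F_u = 65 ksi): end bolts L_c = 0.9375 − 0.6875/2 = 0.59375, R_n = min(1.2×0.59375×0.25×65, 2.4×0.625×0.25×65) = 11.578 kips/bolt; interior L_c = 1.9375 − 0.6875 = 1.25, R_n = 24.375 kips/bolt. φR_n = 0.75 × (2×11.578 + 8×24.375) = 163.6 kips.
Tension rupture (net): A_n = (5.375 − 2×0.75)×0.25 = 0.96875 in² (U = 1.0, A_e = A_n). φR_n = 0.75 × 65 × 0.96875 = 47.2 kips.
Block shear: shear path 2×[0.9375+4×1.9375] = 2×8.6875 in, A_gv = 4.3438, A_nv = 2×(8.6875 − 4.5×0.75)×0.25 = 2.6563 in²; tension across gage: (2.4375 − 1×0.75)×0.25 = 0.42188 in². R_n = min(0.6×65×2.6563, 0.6×50×4.3438) + 1.0×65×0.42188 = min(103.6, 130.31) + 27.422 = 131.02 kips. φR_n = 0.75 × 131.02 = 98.3 kips.
Governing: min(124.3, 163.6, 47.2, 98.3) = 47.2 kips → net-section rupture.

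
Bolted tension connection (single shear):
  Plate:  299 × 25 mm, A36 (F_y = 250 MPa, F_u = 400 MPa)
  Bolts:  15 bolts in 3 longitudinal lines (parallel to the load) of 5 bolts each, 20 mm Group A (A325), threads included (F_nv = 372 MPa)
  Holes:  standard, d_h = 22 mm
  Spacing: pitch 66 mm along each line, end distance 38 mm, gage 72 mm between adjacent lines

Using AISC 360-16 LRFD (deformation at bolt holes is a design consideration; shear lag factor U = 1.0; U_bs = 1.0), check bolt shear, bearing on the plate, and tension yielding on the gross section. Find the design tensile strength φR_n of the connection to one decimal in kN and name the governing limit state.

Bolt shear: A_b = π(20)²/4 = 314.16 mm². φR_n = 0.75 × 372 × 314.16 × 15 × 1 = 1314.8 kN.
Bearing (25 mm plate, F_u = 400 MPa): end bolts L_c = 38 − 22/2 = 27, R_n = min(1.2×27×25×400, 2.4×20×25×400) = 324 kN/bolt; interior L_c = 66 − 22 = 44, R_n = 480 kN/bolt. φR_n = 0.75 × (3×324 + 12×480) = 5049.0 kN.
Tension yield (gross): A_g = 299×25 = 7475 mm². φR_n = 0.90 × 250 × 7475 = 1681.9 kN.
Governing: min(1314.8, 5049.0, 1681.9) = 1314.8 kN → bolt shear.

1314.8 kN (bolt shear governs)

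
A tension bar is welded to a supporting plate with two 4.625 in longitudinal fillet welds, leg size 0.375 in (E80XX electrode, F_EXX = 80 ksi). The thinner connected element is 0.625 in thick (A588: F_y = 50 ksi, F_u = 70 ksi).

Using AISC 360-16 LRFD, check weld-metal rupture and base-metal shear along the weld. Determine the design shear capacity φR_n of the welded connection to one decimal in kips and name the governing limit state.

Weld metal: throat = 0.707×0.375 = 0.26513 in, L = 2×4.625 = 9.25 in. φR_n = 0.75 × 0.6 × 80 × 0.26513 × 9.25 = 88.3 kips.
Base metal shear (0.625 in plate): yield φR_n = 1.0×0.6×50×0.625×9.25 = 173.4 kips; rupture φR_n = 0.75×0.6×70×0.625×9.25 = 182.1 kips; take 173.4 kips (yield).
Governing: min(88.3, 173.4) = 88.3 kips → weld metal.

88.3 kips (weld metal governs)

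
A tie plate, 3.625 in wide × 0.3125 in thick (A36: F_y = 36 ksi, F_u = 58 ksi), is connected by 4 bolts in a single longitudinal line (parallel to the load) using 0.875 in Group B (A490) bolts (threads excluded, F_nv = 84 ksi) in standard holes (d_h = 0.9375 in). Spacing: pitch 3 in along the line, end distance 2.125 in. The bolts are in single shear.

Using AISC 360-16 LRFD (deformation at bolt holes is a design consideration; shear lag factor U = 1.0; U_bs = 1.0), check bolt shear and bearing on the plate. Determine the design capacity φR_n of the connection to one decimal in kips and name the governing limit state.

112.7 kips (bearing governs)

Bolt shear: A_b = π(0.875)²/4 = 0.60132 in². φR_n = 0.75 × 84 × 0.60132 × 4 × 1 = 151.5 kips.
Bearing (0.3125 in plate, F_u = 58 ksi): end bolts L_c = 2.125 − 0.9375/2 = 1.65625, R_n = min(1.2×1.65625×0.3125×58, 2.4×0.875×0.3125×58) = 36.023 kips/bolt; interior L_c = 3 − 0.9375 = 2.0625, R_n = 38.063 kips/bolt. φR_n = 0.75 × (1×36.023 + 3×38.063) = 112.7 kips.
Governing: min(151.5, 112.7) = 112.7 kips → bearing.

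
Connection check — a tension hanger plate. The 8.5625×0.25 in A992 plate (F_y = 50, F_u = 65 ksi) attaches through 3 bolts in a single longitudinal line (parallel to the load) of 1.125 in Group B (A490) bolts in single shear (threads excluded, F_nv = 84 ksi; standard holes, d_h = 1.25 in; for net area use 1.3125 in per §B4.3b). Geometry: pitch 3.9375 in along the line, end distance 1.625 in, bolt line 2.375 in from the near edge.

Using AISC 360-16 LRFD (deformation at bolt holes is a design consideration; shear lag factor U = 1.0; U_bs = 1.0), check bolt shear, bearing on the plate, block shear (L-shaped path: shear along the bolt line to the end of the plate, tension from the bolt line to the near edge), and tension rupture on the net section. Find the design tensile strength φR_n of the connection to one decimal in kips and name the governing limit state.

Bolt shear: A_b = π(1.125)²/4 = 0.99402 in². φR_n = 0.75 × 84 × 0.99402 × 3 × 1 = 187.9 kips.
Bearing (0.25 in plate, F_u = 65 ksi): end bolts L_c = 1.625 − 1.25/2 = 1, R_n = min(1.2×1×0.25×65, 2.4×1.125×0.25×65) = 19.5 kips/bolt; interior L_c = 3.9375 − 1.25 = 2.6875, R_n = 43.875 kips/bolt. φR_n = 0.75 × (1×19.5 + 2×43.875) = 80.4 kips.
Block shear: shear path 1×[1.625+2×3.9375] = 1×9.5 in, A_gv = 2.375, A_nv = 1×(9.5 − 2.5×1.3125)×0.25 = 1.5547 in²; tension to near edge: (2.375 − 0.5×1.3125)×0.25 = 0.42969 in². R_n = min(0.6×65×1.5547, 0.6×50×2.375) + 1.0×65×0.42969 = min(60.633, 71.25) + 27.93 = 88.563 kips. φR_n = 0.75 × 88.563 = 66.4 kips.
Tension rupture (net): A_n = (8.5625 − 1×1.3125)×0.25 = 1.8125 in² (U = 1.0, A_e = A_n). φR_n = 0.75 × 65 × 1.8125 = 88.4 kips.
Governing: min(187.9, 80.4, 66.4, 88.4) = 66.4 kips → block shear.

66.4 kips (block shear governs)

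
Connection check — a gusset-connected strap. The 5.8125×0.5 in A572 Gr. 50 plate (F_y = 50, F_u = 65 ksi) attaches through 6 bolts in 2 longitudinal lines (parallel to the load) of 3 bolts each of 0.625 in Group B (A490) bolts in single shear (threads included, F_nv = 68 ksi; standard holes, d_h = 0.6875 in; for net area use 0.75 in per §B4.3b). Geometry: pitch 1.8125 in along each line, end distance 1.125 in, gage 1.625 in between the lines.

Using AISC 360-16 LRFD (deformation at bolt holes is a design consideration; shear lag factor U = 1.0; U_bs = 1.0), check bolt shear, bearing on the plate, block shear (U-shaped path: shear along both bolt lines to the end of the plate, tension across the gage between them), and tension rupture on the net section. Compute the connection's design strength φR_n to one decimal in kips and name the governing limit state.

93.9 kips (bolt shear governs)

Bolt shear: A_b = π(0.625)²/4 = 0.3068 in². φR_n = 0.75 × 68 × 0.3068 × 6 × 1 = 93.9 kips.
Bearing (0.5 in plate, F_u = 65 ksi): end bolts L_c = 1.125 − 0.6875/2 = 0.78125, R_n = min(1.2×0.78125×0.5×65, 2.4×0.625×0.5×65) = 30.469 kips/bolt; interior L_c = 1.8125 − 0.6875 = 1.125, R_n = 43.875 kips/bolt. φR_n = 0.75 × (2×30.469 + 4×43.875) = 177.3 kips.
Block shear: shear path 2×[1.125+2×1.8125] = 2×4.75 in, A_gv = 4.75, A_nv = 2×(4.75 − 2.5×0.75)×0.5 = 2.875 in²; tension across gage: (1.625 − 1×0.75)×0.5 = 0.4375 in². R_n = min(0.6×65×2.875, 0.6×50×4.75) + 1.0×65×0.4375 = min(112.13, 142.5) + 28.438 = 140.57 kips. φR_n = 0.75 × 140.57 = 105.4 kips.
Tension rupture (net): A_n = (5.8125 − 2×0.75)×0.5 = 2.1563 in² (U = 1.0, A_e = A_n). φR_n = 0.75 × 65 × 2.1563 = 105.1 kips.
Governing: min(93.9, 177.3, 105.4, 105.1) = 93.9 kips → bolt shear.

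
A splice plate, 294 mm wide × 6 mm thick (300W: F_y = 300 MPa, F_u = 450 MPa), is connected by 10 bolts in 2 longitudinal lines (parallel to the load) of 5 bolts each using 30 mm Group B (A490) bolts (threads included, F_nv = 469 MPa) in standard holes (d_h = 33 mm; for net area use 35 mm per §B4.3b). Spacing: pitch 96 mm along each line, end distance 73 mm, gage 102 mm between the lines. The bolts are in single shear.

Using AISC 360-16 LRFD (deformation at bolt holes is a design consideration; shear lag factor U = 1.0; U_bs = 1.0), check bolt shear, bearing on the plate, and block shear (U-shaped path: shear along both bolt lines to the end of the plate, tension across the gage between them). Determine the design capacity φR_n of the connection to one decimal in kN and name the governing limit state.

863.5 kN (block shear governs)

Bolt shear: A_b = π(30)²/4 = 706.86 mm². φR_n = 0.75 × 469 × 706.86 × 10 × 1 = 2486.4 kN.
Bearing (6 mm plate, F_u = 450 MPa): end bolts L_c = 73 − 33/2 = 56.5, R_n = min(1.2×56.5×6×450, 2.4×30×6×450) = 183.06 kN/bolt; interior L_c = 96 − 33 = 63, R_n = 194.4 kN/bolt. φR_n = 0.75 × (2×183.06 + 8×194.4) = 1441.0 kN.
Block shear: shear path 2×[73+4×96] = 2×457 mm, A_gv = 5484, A_nv = 2×(457 − 4.5×35)×6 = 3594 mm²; tension across gage: (102 − 1×35)×6 = 402 mm². R_n = min(0.6×450×3594, 0.6×300×5484) + 1.0×450×402 = min(970.38, 987.12) + 180.9 = 1151.3 kN. φR_n = 0.75 × 1151.3 = 863.5 kN.
Governing: min(2486.4, 1441.0, 863.5) = 863.5 kN → block shear.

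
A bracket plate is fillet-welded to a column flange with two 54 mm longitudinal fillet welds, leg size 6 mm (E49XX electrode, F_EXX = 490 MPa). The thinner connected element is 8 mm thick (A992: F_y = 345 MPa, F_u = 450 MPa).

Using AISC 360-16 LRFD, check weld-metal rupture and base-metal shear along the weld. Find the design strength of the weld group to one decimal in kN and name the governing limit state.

101.0 kN (weld metal governs)

Weld metal: throat = 0.707×6 = 4.242 mm, L = 2×54 = 108 mm. φR_n = 0.75 × 0.6 × 490 × 4.242 × 108 = 101.0 kN.
Base metal shear (8 mm plate): yield φR_n = 1.0×0.6×345×8×108 = 178.8 kN; rupture φR_n = 0.75×0.6×450×8×108 = 175.0 kN; take 175.0 kN (rupture).
Governing: min(101.0, 175.0) = 101.0 kN → weld metal.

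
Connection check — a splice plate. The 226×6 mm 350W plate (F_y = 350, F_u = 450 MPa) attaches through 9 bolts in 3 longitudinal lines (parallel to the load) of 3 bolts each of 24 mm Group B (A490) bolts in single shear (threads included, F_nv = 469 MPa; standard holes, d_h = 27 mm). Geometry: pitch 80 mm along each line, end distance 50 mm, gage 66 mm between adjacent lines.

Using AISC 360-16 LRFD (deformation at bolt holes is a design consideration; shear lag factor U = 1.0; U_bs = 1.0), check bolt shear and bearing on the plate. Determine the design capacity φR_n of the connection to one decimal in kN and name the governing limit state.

965.9 kN (bearing governs)

Bolt shear: A_b = π(24)²/4 = 452.39 mm². φR_n = 0.75 × 469 × 452.39 × 9 × 1 = 1432.2 kN.
Bearing (6 mm plate, F_u = 450 MPa): end bolts L_c = 50 − 27/2 = 36.5, R_n = min(1.2×36.5×6×450, 2.4×24×6×450) = 118.26 kN/bolt; interior L_c = 80 − 27 = 53, R_n = 155.52 kN/bolt. φR_n = 0.75 × (3×118.26 + 6×155.52) = 965.9 kN.
Governing: min(1432.2, 965.9) = 965.9 kN → bearing.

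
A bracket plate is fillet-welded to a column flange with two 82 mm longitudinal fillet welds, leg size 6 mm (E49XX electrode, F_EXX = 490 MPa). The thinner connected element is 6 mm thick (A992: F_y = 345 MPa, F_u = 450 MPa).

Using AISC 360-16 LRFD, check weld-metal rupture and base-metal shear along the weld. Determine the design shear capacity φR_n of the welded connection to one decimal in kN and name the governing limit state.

Weld metal: throat = 0.707×6 = 4.242 mm, L = 2×82 = 164 mm. φR_n = 0.75 × 0.6 × 490 × 4.242 × 164 = 153.4 kN.
Base metal shear (6 mm plate): yield φR_n = 1.0×0.6×345×6×164 = 203.7 kN; rupture φR_n = 0.75×0.6×450×6×164 = 199.3 kN; take 199.3 kN (rupture).
Governing: min(153.4, 199.3) = 153.4 kN → weld metal.

153.4 kN (weld metal governs)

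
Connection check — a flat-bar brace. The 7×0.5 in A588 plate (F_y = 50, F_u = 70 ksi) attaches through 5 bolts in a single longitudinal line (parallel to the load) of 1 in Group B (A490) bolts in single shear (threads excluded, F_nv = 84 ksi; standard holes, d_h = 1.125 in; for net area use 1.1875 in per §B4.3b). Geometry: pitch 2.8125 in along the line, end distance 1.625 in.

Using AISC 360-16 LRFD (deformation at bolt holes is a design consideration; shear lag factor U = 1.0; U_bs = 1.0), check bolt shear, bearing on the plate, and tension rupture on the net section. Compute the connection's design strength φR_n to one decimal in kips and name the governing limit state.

Bolt shear: A_b = π(1)²/4 = 0.7854 in². φR_n = 0.75 × 84 × 0.7854 × 5 × 1 = 247.4 kips.
Bearing (0.5 in plate, F_u = 70 ksi): end bolts L_c = 1.625 − 1.125/2 = 1.0625, R_n = min(1.2×1.0625×0.5×70, 2.4×1×0.5×70) = 44.625 kips/bolt; interior L_c = 2.8125 − 1.125 = 1.6875, R_n = 70.875 kips/bolt. φR_n = 0.75 × (1×44.625 + 4×70.875) = 246.1 kips.
Tension rupture (net): A_n = (7 − 1×1.1875)×0.5 = 2.9063 in² (U = 1.0, A_e = A_n). φR_n = 0.75 × 70 × 2.9063 = 152.6 kips.
Governing: min(247.4, 246.1, 152.6) = 152.6 kips → net-section rupture.

152.6 kips (net-section rupture governs)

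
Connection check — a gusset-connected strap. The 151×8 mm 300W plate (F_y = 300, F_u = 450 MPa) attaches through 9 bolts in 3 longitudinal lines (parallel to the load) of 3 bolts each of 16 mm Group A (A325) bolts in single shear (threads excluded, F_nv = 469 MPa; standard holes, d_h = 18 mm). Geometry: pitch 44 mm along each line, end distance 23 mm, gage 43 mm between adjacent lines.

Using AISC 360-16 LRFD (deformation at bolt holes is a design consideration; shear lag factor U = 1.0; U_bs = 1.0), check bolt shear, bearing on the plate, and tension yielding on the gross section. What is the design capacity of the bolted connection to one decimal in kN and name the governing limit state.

326.2 kN (gross-section yield governs)

Bolt shear: A_b = π(16)²/4 = 201.06 mm². φR_n = 0.75 × 469 × 201.06 × 9 × 1 = 636.5 kN.
Bearing (8 mm plate, F_u = 450 MPa): end bolts L_c = 23 − 18/2 = 14, R_n = min(1.2×14×8×450, 2.4×16×8×450) = 60.48 kN/bolt; interior L_c = 44 − 18 = 26, R_n = 112.32 kN/bolt. φR_n = 0.75 × (3×60.48 + 6×112.32) = 641.5 kN.
Tension yield (gross): A_g = 151×8 = 1208 mm². φR_n = 0.90 × 300 × 1208 = 326.2 kN.
Governing: min(636.5, 641.5, 326.2) = 326.2 kN → gross-section yield.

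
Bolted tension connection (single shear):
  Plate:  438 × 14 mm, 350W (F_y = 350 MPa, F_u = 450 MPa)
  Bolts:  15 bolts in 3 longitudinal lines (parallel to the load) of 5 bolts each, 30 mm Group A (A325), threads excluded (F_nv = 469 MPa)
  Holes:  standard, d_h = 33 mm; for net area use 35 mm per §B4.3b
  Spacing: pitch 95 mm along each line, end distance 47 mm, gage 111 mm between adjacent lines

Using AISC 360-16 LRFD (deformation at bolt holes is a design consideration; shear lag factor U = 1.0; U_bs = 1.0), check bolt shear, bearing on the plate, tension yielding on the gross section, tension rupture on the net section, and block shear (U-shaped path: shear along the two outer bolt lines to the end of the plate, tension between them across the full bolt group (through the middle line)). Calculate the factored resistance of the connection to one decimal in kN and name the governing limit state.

1573.4 kN (net-section rupture governs)

Bolt shear: A_b = π(30)²/4 = 706.86 mm². φR_n = 0.75 × 469 × 706.86 × 15 × 1 = 3729.6 kN.
Bearing (14 mm plate, F_u = 450 MPa): end bolts L_c = 47 − 33/2 = 30.5, R_n = min(1.2×30.5×14×450, 2.4×30×14×450) = 230.58 kN/bolt; interior L_c = 95 − 33 = 62, R_n = 453.6 kN/bolt. φR_n = 0.75 × (3×230.58 + 12×453.6) = 4601.2 kN.
Tension yield (gross): A_g = 438×14 = 6132 mm². φR_n = 0.90 × 350 × 6132 = 1931.6 kN.
Tension rupture (net): A_n = (438 − 3×35)×14 = 4662 mm² (U = 1.0, A_e = A_n). φR_n = 0.75 × 450 × 4662 = 1573.4 kN.
Block shear: shear path 2×[47+4×95] = 2×427 mm, A_gv = 11956, A_nv = 2×(427 − 4.5×35)×14 = 7546 mm²; tension across gage: (222 − 2×35)×14 = 2128 mm². R_n = min(0.6×450×7546, 0.6×350×11956) + 1.0×450×2128 = min(2037.4, 2510.8) + 957.6 = 2995 kN. φR_n = 0.75 × 2995 = 2246.3 kN.
Governing: min(3729.6, 4601.2, 1931.6, 1573.4, 2246.3) = 1573.4 kN → net-section rupture.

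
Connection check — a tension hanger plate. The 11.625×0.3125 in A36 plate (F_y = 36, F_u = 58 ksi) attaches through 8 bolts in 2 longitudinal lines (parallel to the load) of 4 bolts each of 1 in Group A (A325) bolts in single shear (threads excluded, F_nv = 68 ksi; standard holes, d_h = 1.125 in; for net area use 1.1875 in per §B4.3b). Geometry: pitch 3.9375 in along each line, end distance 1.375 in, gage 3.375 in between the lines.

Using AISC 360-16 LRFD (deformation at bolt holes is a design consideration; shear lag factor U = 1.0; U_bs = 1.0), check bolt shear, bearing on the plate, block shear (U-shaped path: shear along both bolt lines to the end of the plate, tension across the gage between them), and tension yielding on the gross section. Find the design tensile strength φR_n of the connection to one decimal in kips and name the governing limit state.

117.7 kips (gross-section yield governs)

Bolt shear: A_b = π(1)²/4 = 0.7854 in². φR_n = 0.75 × 68 × 0.7854 × 8 × 1 = 320.4 kips.
Bearing (0.3125 in plate, F_u = 58 ksi): end bolts L_c = 1.375 − 1.125/2 = 0.8125, R_n = min(1.2×0.8125×0.3125×58, 2.4×1×0.3125×58) = 17.672 kips/bolt; interior L_c = 3.9375 − 1.125 = 2.8125, R_n = 43.5 kips/bolt. φR_n = 0.75 × (2×17.672 + 6×43.5) = 222.3 kips.
Block shear: shear path 2×[1.375+3×3.9375] = 2×13.1875 in, A_gv = 8.2422, A_nv = 2×(13.1875 − 3.5×1.1875)×0.3125 = 5.6445 in²; tension across gage: (3.375 − 1×1.1875)×0.3125 = 0.68359 in². R_n = min(0.6×58×5.6445, 0.6×36×8.2422) + 1.0×58×0.68359 = min(196.43, 178.03) + 39.648 = 217.68 kips. φR_n = 0.75 × 217.68 = 163.3 kips.
Tension yield (gross): A_g = 11.625×0.3125 = 3.6328 in². φR_n = 0.90 × 36 × 3.6328 = 117.7 kips.
Governing: min(320.4, 222.3, 163.3, 117.7) = 117.7 kips → gross-section yield.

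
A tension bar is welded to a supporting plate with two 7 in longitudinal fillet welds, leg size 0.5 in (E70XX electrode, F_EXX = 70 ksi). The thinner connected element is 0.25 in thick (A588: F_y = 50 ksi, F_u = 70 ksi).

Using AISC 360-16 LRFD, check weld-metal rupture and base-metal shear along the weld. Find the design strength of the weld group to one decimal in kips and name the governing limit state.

105.0 kips (base-metal shear governs)

Weld metal: throat = 0.707×0.5 = 0.3535 in, L = 2×7 = 14 in. φR_n = 0.75 × 0.6 × 70 × 0.3535 × 14 = 155.9 kips.
Base metal shear (0.25 in plate): yield φR_n = 1.0×0.6×50×0.25×14 = 105.0 kips; rupture φR_n = 0.75×0.6×70×0.25×14 = 110.3 kips; take 105.0 kips (yield).
Governing: min(155.9, 105.0) = 105.0 kips → base-metal shear.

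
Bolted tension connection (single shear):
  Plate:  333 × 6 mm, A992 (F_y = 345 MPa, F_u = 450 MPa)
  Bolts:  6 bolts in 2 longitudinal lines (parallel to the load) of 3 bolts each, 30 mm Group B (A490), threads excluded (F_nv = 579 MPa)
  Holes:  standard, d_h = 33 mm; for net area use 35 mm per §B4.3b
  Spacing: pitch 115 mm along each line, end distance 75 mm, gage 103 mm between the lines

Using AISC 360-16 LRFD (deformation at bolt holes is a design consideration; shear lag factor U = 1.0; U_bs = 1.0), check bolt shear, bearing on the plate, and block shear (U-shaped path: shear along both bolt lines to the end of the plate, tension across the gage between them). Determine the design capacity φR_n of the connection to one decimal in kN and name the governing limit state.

Bolt shear: A_b = π(30)²/4 = 706.86 mm². φR_n = 0.75 × 579 × 706.86 × 6 × 1 = 1841.7 kN.
Bearing (6 mm plate, F_u = 450 MPa): end bolts L_c = 75 − 33/2 = 58.5, R_n = min(1.2×58.5×6×450, 2.4×30×6×450) = 189.54 kN/bolt; interior L_c = 115 − 33 = 82, R_n = 194.4 kN/bolt. φR_n = 0.75 × (2×189.54 + 4×194.4) = 867.5 kN.
Block shear: shear path 2×[75+2×115] = 2×305 mm, A_gv = 3660, A_nv = 2×(305 − 2.5×35)×6 = 2610 mm²; tension across gage: (103 − 1×35)×6 = 408 mm². R_n = min(0.6×450×2610, 0.6×345×3660) + 1.0×450×408 = min(704.7, 757.62) + 183.6 = 888.3 kN. φR_n = 0.75 × 888.3 = 666.2 kN.
Governing: min(1841.7, 867.5, 666.2) = 666.2 kN → block shear.

666.2 kN (block shear governs)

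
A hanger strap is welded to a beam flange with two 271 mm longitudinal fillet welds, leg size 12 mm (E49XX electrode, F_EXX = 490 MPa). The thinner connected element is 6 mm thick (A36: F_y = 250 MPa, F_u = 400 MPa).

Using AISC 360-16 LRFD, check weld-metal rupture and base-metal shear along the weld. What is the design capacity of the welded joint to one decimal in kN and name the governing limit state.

Weld metal: throat = 0.707×12 = 8.484 mm, L = 2×271 = 542 mm. φR_n = 0.75 × 0.6 × 490 × 8.484 × 542 = 1013.9 kN.
Base metal shear (6 mm plate): yield φR_n = 1.0×0.6×250×6×542 = 487.8 kN; rupture φR_n = 0.75×0.6×400×6×542 = 585.4 kN; take 487.8 kN (yield).
Governing: min(1013.9, 487.8) = 487.8 kN → base-metal shear.

487.8 kN (base-metal shear governs)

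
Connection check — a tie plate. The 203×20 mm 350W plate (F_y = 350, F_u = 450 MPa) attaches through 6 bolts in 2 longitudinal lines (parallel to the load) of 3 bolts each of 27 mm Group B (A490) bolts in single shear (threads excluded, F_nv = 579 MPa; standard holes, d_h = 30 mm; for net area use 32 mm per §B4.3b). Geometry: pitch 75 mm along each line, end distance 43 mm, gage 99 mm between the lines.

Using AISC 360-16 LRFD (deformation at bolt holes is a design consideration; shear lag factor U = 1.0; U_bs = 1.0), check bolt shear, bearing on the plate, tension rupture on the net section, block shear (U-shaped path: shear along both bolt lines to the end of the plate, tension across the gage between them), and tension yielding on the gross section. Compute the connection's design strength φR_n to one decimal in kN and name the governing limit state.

Bolt shear: A_b = π(27)²/4 = 572.56 mm². φR_n = 0.75 × 579 × 572.56 × 6 × 1 = 1491.8 kN.
Bearing (20 mm plate, F_u = 450 MPa): end bolts L_c = 43 − 30/2 = 28, R_n = min(1.2×28×20×450, 2.4×27×20×450) = 302.4 kN/bolt; interior L_c = 75 − 30 = 45, R_n = 486 kN/bolt. φR_n = 0.75 × (2×302.4 + 4×486) = 1911.6 kN.
Tension rupture (net): A_n = (203 − 2×32)×20 = 2780 mm² (U = 1.0, A_e = A_n). φR_n = 0.75 × 450 × 2780 = 938.3 kN.
Block shear: shear path 2×[43+2×75] = 2×193 mm, A_gv = 7720, A_nv = 2×(193 − 2.5×32)×20 = 4520 mm²; tension across gage: (99 − 1×32)×20 = 1340 mm². R_n = min(0.6×450×4520, 0.6×350×7720) + 1.0×450×1340 = min(1220.4, 1621.2) + 603 = 1823.4 kN. φR_n = 0.75 × 1823.4 = 1367.6 kN.
Tension yield (gross): A_g = 203×20 = 4060 mm². φR_n = 0.90 × 350 × 4060 = 1278.9 kN.
Governing: min(1491.8, 1911.6, 938.3, 1367.6, 1278.9) = 938.3 kN → net-section rupture.

938.3 kN (net-section rupture governs)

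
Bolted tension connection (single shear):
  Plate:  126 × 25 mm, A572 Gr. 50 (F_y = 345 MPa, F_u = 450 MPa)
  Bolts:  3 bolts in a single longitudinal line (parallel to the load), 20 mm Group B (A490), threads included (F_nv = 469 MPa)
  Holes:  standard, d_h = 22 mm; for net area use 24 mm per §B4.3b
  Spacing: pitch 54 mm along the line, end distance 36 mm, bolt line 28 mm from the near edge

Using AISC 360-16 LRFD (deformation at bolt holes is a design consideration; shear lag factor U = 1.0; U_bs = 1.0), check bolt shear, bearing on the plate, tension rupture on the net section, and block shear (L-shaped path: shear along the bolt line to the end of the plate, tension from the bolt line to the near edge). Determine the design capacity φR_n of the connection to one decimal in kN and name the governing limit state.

331.5 kN (bolt shear governs)

Bolt shear: A_b = π(20)²/4 = 314.16 mm². φR_n = 0.75 × 469 × 314.16 × 3 × 1 = 331.5 kN.
Bearing (25 mm plate, F_u = 450 MPa): end bolts L_c = 36 − 22/2 = 25, R_n = min(1.2×25×25×450, 2.4×20×25×450) = 337.5 kN/bolt; interior L_c = 54 − 22 = 32, R_n = 432 kN/bolt. φR_n = 0.75 × (1×337.5 + 2×432) = 901.1 kN.
Tension rupture (net): A_n = (126 − 1×24)×25 = 2550 mm² (U = 1.0, A_e = A_n). φR_n = 0.75 × 450 × 2550 = 860.6 kN.
Block shear: shear path 1×[36+2×54] = 1×144 mm, A_gv = 3600, A_nv = 1×(144 − 2.5×24)×25 = 2100 mm²; tension to near edge: (28 − 0.5×24)×25 = 400 mm². R_n = min(0.6×450×2100, 0.6×345×3600) + 1.0×450×400 = min(567, 745.2) + 180 = 747 kN. φR_n = 0.75 × 747 = 560.3 kN.
Governing: min(331.5, 901.1, 860.6, 560.3) = 331.5 kN → bolt shear.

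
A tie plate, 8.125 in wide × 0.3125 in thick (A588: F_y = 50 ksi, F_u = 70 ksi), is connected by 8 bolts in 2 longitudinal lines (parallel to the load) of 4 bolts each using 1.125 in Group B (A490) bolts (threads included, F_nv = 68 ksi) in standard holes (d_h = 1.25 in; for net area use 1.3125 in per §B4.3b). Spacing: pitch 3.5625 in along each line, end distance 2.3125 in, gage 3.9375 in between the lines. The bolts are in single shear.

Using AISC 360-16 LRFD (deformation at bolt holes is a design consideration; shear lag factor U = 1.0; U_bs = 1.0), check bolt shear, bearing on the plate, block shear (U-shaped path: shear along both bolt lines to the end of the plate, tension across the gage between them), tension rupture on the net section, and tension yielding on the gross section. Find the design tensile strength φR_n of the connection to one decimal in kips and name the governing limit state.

Bolt shear: A_b = π(1.125)²/4 = 0.99402 in². φR_n = 0.75 × 68 × 0.99402 × 8 × 1 = 405.6 kips.
Bearing (0.3125 in plate, F_u = 70 ksi): end bolts L_c = 2.3125 − 1.25/2 = 1.6875, R_n = min(1.2×1.6875×0.3125×70, 2.4×1.125×0.3125×70) = 44.297 kips/bolt; interior L_c = 3.5625 − 1.25 = 2.3125, R_n = 59.063 kips/bolt. φR_n = 0.75 × (2×44.297 + 6×59.063) = 332.2 kips.
Block shear: shear path 2×[2.3125+3×3.5625] = 2×13 in, A_gv = 8.125, A_nv = 2×(13 − 3.5×1.3125)×0.3125 = 5.2539 in²; tension across gage: (3.9375 − 1×1.3125)×0.3125 = 0.82031 in². R_n = min(0.6×70×5.2539, 0.6×50×8.125) + 1.0×70×0.82031 = min(220.66, 243.75) + 57.422 = 278.08 kips. φR_n = 0.75 × 278.08 = 208.6 kips.
Tension rupture (net): A_n = (8.125 − 2×1.3125)×0.3125 = 1.7188 in² (U = 1.0, A_e = A_n). φR_n = 0.75 × 70 × 1.7188 = 90.2 kips.
Tension yield (gross): A_g = 8.125×0.3125 = 2.5391 in². φR_n = 0.90 × 50 × 2.5391 = 114.3 kips.
Governing: min(405.6, 332.2, 208.6, 90.2, 114.3) = 90.2 kips → net-section rupture.

90.2 kips (net-section rupture governs)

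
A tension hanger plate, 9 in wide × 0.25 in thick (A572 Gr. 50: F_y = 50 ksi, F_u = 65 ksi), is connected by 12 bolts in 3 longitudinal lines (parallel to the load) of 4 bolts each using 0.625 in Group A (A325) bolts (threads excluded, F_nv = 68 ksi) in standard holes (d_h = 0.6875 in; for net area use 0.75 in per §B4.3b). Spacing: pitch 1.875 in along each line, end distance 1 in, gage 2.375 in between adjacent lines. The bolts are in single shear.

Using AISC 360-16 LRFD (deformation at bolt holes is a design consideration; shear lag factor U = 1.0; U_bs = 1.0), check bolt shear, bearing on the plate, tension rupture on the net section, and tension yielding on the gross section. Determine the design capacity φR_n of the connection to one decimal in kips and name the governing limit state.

Bolt shear: A_b = π(0.625)²/4 = 0.3068 in². φR_n = 0.75 × 68 × 0.3068 × 12 × 1 = 187.8 kips.
Bearing (0.25 in plate, F_u = 65 ksi): end bolts L_c = 1 − 0.6875/2 = 0.65625, R_n = min(1.2×0.65625×0.25×65, 2.4×0.625×0.25×65) = 12.797 kips/bolt; interior L_c = 1.875 − 0.6875 = 1.1875, R_n = 23.156 kips/bolt. φR_n = 0.75 × (3×12.797 + 9×23.156) = 185.1 kips.
Tension rupture (net): A_n = (9 − 3×0.75)×0.25 = 1.6875 in² (U = 1.0, A_e = A_n). φR_n = 0.75 × 65 × 1.6875 = 82.3 kips.
Tension yield (gross): A_g = 9×0.25 = 2.25 in². φR_n = 0.90 × 50 × 2.25 = 101.3 kips.
Governing: min(187.8, 185.1, 82.3, 101.3) = 82.3 kips → net-section rupture.

82.3 kips (net-section rupture governs)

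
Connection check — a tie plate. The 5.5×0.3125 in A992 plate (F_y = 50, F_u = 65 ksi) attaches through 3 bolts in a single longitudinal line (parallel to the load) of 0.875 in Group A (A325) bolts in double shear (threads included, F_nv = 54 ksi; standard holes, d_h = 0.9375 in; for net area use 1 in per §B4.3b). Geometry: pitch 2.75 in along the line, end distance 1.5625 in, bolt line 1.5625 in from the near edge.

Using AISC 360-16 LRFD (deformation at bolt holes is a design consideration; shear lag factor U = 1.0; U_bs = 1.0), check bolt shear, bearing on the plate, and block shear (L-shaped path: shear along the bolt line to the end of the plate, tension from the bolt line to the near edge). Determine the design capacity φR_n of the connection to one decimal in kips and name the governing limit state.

Bolt shear: A_b = π(0.875)²/4 = 0.60132 in². φR_n = 0.75 × 54 × 0.60132 × 3 × 2 = 146.1 kips.
Bearing (0.3125 in plate, F_u = 65 ksi): end bolts L_c = 1.5625 − 0.9375/2 = 1.09375, R_n = min(1.2×1.09375×0.3125×65, 2.4×0.875×0.3125×65) = 26.66 kips/bolt; interior L_c = 2.75 − 0.9375 = 1.8125, R_n = 42.656 kips/bolt. φR_n = 0.75 × (1×26.66 + 2×42.656) = 84.0 kips.
Block shear: shear path 1×[1.5625+2×2.75] = 1×7.0625 in, A_gv = 2.207, A_nv = 1×(7.0625 − 2.5×1)×0.3125 = 1.4258 in²; tension to near edge: (1.5625 − 0.5×1)×0.3125 = 0.33203 in². R_n = min(0.6×65×1.4258, 0.6×50×2.207) + 1.0×65×0.33203 = min(55.606, 66.21) + 21.582 = 77.188 kips. φR_n = 0.75 × 77.188 = 57.9 kips.
Governing: min(146.1, 84.0, 57.9) = 57.9 kips → block shear.

57.9 kips (block shear governs)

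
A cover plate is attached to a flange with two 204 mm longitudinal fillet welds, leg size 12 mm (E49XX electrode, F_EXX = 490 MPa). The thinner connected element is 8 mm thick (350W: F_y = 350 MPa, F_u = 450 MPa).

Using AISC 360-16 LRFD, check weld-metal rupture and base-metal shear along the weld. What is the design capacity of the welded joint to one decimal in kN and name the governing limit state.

661.0 kN (base-metal shear governs)

Weld metal: throat = 0.707×12 = 8.484 mm, L = 2×204 = 408 mm. φR_n = 0.75 × 0.6 × 490 × 8.484 × 408 = 763.3 kN.
Base metal shear (8 mm plate): yield φR_n = 1.0×0.6×350×8×408 = 685.4 kN; rupture φR_n = 0.75×0.6×450×8×408 = 661.0 kN; take 661.0 kN (rupture).
Governing: min(763.3, 661.0) = 661.0 kN → base-metal shear.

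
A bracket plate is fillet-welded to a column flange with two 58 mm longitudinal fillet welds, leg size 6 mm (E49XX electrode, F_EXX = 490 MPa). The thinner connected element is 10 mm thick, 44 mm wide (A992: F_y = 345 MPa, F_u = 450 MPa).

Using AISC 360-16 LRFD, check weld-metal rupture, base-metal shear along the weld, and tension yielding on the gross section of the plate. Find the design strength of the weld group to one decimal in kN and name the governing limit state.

108.5 kN (weld metal governs)

Weld metal: throat = 0.707×6 = 4.242 mm, L = 2×58 = 116 mm. φR_n = 0.75 × 0.6 × 490 × 4.242 × 116 = 108.5 kN.
Base metal shear (10 mm plate): yield φR_n = 1.0×0.6×345×10×116 = 240.1 kN; rupture φR_n = 0.75×0.6×450×10×116 = 234.9 kN; take 234.9 kN (rupture).
Tension yield (gross): A_g = 44×10 = 440 mm². φR_n = 0.90 × 345 × 440 = 136.6 kN.
Governing: min(108.5, 234.9, 136.6) = 108.5 kN → weld metal.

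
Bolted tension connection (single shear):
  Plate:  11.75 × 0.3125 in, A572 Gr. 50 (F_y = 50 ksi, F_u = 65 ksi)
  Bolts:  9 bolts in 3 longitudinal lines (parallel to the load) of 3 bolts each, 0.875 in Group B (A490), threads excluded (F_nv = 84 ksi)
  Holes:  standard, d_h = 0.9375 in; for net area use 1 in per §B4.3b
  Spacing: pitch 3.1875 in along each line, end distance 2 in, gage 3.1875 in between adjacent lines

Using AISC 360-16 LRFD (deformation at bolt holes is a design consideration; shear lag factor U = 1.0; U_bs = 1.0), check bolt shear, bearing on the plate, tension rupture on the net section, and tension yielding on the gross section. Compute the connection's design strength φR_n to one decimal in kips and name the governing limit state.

133.3 kips (net-section rupture governs)

Bolt shear: A_b = π(0.875)²/4 = 0.60132 in². φR_n = 0.75 × 84 × 0.60132 × 9 × 1 = 340.9 kips.
Bearing (0.3125 in plate, F_u = 65 ksi): end bolts L_c = 2 − 0.9375/2 = 1.53125, R_n = min(1.2×1.53125×0.3125×65, 2.4×0.875×0.3125×65) = 37.324 kips/bolt; interior L_c = 3.1875 − 0.9375 = 2.25, R_n = 42.656 kips/bolt. φR_n = 0.75 × (3×37.324 + 6×42.656) = 275.9 kips.
Tension rupture (net): A_n = (11.75 − 3×1)×0.3125 = 2.7344 in² (U = 1.0, A_e = A_n). φR_n = 0.75 × 65 × 2.7344 = 133.3 kips.
Tension yield (gross): A_g = 11.75×0.3125 = 3.6719 in². φR_n = 0.90 × 50 × 3.6719 = 165.2 kips.
Governing: min(340.9, 275.9, 133.3, 165.2) = 133.3 kips → net-section rupture.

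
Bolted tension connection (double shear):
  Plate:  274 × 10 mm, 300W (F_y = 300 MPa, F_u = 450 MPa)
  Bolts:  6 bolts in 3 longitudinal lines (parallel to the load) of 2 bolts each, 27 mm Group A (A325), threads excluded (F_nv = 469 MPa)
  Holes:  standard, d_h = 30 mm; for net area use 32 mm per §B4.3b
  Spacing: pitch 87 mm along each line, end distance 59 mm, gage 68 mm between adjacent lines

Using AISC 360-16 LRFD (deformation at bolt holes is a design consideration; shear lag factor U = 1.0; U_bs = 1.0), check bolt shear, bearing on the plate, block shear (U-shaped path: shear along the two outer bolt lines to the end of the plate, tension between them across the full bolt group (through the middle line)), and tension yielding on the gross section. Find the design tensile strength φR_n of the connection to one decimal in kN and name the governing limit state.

Bolt shear: A_b = π(27)²/4 = 572.56 mm². φR_n = 0.75 × 469 × 572.56 × 6 × 2 = 2416.8 kN.
Bearing (10 mm plate, F_u = 450 MPa): end bolts L_c = 59 − 30/2 = 44, R_n = min(1.2×44×10×450, 2.4×27×10×450) = 237.6 kN/bolt; interior L_c = 87 − 30 = 57, R_n = 291.6 kN/bolt. φR_n = 0.75 × (3×237.6 + 3×291.6) = 1190.7 kN.
Block shear: shear path 2×[59+1×87] = 2×146 mm, A_gv = 2920, A_nv = 2×(146 − 1.5×32)×10 = 1960 mm²; tension across gage: (136 − 2×32)×10 = 720 mm². R_n = min(0.6×450×1960, 0.6×300×2920) + 1.0×450×720 = min(529.2, 525.6) + 324 = 849.6 kN. φR_n = 0.75 × 849.6 = 637.2 kN.
Tension yield (gross): A_g = 274×10 = 2740 mm². φR_n = 0.90 × 300 × 2740 = 739.8 kN.
Governing: min(2416.8, 1190.7, 637.2, 739.8) = 637.2 kN → block shear.

637.2 kN (block shear governs)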